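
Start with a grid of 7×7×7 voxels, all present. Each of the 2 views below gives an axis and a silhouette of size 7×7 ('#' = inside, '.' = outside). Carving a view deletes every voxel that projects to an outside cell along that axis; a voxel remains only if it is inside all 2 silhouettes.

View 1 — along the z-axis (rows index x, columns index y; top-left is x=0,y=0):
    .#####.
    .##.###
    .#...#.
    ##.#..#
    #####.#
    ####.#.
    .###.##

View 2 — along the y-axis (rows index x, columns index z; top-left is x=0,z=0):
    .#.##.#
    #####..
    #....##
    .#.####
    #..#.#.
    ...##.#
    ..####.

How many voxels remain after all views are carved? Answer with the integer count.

remaining voxels: 124

initial block: 7^3 = 343
after view 1 [z-axis, 32 of 49 cells solid] → remaining = 224
after view 2 [y-axis, 27 of 49 cells solid] → remaining = 124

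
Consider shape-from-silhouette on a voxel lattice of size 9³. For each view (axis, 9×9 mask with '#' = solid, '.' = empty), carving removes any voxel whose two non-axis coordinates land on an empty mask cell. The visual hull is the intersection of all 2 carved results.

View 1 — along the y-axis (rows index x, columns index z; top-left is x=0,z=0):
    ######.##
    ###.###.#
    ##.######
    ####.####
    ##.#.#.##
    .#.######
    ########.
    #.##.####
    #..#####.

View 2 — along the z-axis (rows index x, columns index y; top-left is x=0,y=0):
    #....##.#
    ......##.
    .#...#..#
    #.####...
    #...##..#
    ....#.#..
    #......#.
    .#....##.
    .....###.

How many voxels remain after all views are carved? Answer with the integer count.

full grid |V| = 729
after view 1 [y-axis, 65 of 81 cells solid] → remaining = 585
after view 2 [z-axis, 28 of 81 cells solid] → remaining = 203

voxel count = 203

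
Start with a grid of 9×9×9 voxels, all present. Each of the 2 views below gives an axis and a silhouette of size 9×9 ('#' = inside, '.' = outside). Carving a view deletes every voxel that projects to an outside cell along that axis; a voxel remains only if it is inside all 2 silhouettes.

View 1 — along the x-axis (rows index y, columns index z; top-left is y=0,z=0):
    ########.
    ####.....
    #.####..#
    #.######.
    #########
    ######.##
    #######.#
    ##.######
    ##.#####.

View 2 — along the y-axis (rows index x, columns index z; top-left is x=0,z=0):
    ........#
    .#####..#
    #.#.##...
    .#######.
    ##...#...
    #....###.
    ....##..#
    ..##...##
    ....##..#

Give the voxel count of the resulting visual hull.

voxel count = 254

start: 9×9×9 = 729 voxels
  1. axis=0 (YZ plane), |mask|=65  ⇒  voxels=585
  2. axis=1 (XZ plane), |mask|=35  ⇒  voxels=254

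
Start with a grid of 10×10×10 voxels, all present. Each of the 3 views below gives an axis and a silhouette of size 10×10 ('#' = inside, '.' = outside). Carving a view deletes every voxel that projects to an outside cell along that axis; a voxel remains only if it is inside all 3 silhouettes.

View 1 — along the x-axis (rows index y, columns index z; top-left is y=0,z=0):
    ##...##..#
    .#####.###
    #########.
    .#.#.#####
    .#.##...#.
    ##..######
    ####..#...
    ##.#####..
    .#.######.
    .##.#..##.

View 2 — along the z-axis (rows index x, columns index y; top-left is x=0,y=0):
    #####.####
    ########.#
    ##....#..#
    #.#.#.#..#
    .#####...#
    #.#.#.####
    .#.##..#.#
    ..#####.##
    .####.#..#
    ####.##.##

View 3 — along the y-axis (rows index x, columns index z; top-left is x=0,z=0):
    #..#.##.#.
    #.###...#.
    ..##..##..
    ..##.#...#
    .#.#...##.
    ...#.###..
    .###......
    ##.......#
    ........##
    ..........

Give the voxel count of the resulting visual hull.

full grid |V| = 1000
V1 x: intersect with YZ mask (65 set) -- 650 left
V2 z: intersect with XY mask (66 set) -- 417 left
V3 y: intersect with XZ mask (34 set) -- 143 left

|visual hull| = 143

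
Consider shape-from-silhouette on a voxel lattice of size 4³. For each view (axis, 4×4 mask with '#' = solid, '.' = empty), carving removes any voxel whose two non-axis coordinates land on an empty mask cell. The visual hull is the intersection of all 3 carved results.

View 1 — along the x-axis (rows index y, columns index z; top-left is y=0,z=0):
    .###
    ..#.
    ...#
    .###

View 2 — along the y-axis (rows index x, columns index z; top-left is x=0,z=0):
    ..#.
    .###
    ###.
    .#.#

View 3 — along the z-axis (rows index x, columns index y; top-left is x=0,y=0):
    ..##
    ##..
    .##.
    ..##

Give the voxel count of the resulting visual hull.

before carving: 64 voxels (4×4×4)
carve view 1 (along x, YZ-mask fill 8/16): 32 voxels remain
carve view 2 (along y, XZ-mask fill 9/16): 21 voxels remain
carve view 3 (along z, XY-mask fill 8/16): 9 voxels remain

voxel count = 9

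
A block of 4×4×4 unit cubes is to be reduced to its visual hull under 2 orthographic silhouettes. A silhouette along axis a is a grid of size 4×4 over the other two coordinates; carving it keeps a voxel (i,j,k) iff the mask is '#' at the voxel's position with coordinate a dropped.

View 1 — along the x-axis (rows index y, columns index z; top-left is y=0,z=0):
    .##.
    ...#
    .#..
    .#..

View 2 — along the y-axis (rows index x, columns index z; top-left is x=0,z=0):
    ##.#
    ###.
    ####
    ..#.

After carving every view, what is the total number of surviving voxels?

initial block: 4^3 = 64
[1] x-view keeps 5 columns → grid now 20
[2] y-view keeps 11 columns → grid now 14

remaining voxels: 14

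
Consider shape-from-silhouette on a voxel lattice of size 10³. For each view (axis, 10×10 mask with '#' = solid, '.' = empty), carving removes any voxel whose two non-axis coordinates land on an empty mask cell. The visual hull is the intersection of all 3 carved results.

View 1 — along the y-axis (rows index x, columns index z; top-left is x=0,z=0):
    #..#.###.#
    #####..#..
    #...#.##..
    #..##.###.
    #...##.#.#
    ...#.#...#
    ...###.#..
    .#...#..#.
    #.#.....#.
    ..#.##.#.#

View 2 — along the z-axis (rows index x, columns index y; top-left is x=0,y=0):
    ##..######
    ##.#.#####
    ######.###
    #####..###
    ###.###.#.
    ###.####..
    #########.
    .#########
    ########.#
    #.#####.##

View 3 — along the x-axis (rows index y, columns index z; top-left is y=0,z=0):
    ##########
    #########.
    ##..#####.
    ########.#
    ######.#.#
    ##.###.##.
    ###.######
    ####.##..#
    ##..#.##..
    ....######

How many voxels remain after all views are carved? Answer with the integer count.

start: 10×10×10 = 1000 voxels
V1 y: intersect with XZ mask (45 set) -- 450 left
V2 z: intersect with XY mask (82 set) -- 366 left
V3 x: intersect with YZ mask (77 set) -- 292 left

|visual hull| = 292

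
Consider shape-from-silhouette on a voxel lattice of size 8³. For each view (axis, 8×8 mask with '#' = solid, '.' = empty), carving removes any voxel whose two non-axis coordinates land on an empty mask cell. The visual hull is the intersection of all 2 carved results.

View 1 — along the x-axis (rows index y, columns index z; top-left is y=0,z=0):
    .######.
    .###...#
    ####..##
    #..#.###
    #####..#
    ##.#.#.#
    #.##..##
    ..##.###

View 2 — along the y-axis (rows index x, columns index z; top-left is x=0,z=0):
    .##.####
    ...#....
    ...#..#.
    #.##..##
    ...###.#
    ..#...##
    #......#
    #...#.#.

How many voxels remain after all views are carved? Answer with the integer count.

voxel count = 144

initial block: 8^3 = 512
[1] x-view keeps 42 columns → grid now 336
[2] y-view keeps 26 columns → grid now 144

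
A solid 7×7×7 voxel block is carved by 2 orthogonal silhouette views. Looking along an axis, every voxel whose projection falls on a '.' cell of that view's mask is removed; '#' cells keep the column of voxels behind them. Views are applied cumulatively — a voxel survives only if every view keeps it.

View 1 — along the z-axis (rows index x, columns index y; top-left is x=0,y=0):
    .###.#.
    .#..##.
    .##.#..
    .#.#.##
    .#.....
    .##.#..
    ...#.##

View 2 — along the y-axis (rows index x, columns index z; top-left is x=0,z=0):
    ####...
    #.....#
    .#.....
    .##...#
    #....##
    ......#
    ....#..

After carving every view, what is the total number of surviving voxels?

start: 7×7×7 = 343 voxels
V1 z: intersect with XY mask (21 set) -- 147 left
V2 y: intersect with XZ mask (15 set) -- 46 left

remaining voxels: 46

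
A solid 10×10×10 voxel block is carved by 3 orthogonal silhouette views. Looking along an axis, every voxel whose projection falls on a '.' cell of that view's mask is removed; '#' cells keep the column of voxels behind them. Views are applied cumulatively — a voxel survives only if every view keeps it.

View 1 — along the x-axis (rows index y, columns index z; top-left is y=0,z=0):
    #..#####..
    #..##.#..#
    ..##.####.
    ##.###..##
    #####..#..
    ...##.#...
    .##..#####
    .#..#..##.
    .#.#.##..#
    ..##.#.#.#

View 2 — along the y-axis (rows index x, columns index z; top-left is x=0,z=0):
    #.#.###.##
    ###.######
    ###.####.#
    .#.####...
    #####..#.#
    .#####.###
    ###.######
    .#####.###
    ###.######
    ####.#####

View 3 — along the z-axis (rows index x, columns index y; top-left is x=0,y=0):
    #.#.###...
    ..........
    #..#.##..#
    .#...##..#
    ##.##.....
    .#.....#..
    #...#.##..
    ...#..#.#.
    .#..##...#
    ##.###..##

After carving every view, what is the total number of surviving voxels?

voxel count = 161

full grid |V| = 1000
V1 x: intersect with YZ mask (54 set) -- 540 left
V2 y: intersect with XZ mask (79 set) -- 420 left
V3 z: intersect with XY mask (38 set) -- 161 left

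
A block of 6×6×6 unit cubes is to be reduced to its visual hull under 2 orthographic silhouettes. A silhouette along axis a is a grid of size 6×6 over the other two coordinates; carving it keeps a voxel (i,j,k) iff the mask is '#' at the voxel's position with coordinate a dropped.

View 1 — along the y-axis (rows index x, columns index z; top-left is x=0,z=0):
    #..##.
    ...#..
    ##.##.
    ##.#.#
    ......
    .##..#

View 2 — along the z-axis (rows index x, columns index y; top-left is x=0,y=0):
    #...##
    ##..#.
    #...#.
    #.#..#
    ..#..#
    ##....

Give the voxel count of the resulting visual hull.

remaining voxels: 38

before carving: 216 voxels (6×6×6)
  1. axis=1 (XZ plane), |mask|=15  ⇒  voxels=90
  2. axis=2 (XY plane), |mask|=15  ⇒  voxels=38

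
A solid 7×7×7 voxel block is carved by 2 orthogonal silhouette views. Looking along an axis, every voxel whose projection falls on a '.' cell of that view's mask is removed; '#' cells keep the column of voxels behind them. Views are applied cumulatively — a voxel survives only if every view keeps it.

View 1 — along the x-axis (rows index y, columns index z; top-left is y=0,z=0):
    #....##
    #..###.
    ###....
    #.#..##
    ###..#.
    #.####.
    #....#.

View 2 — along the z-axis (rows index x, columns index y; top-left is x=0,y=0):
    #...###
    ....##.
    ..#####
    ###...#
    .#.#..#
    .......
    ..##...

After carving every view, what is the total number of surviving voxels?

before carving: 343 voxels (7×7×7)
  1. axis=0 (YZ plane), |mask|=25  ⇒  voxels=175
  2. axis=2 (XY plane), |mask|=20  ⇒  voxels=70

voxel count = 70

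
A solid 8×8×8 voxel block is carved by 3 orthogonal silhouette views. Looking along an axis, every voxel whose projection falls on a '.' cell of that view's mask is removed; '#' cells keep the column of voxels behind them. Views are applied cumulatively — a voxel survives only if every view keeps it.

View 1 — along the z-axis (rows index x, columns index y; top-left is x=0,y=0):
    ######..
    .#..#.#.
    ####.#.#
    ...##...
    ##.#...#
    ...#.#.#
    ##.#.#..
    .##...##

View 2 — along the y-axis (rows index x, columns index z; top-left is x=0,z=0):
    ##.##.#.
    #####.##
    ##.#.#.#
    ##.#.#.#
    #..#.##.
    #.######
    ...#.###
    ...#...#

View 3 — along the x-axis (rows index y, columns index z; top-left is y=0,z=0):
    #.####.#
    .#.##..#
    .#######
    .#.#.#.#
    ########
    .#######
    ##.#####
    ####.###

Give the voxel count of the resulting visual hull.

116 voxels

before carving: 512 voxels (8×8×8)
  1. axis=2 (XY plane), |mask|=32  ⇒  voxels=256
  2. axis=1 (XZ plane), |mask|=39  ⇒  voxels=152
  3. axis=0 (YZ plane), |mask|=50  ⇒  voxels=116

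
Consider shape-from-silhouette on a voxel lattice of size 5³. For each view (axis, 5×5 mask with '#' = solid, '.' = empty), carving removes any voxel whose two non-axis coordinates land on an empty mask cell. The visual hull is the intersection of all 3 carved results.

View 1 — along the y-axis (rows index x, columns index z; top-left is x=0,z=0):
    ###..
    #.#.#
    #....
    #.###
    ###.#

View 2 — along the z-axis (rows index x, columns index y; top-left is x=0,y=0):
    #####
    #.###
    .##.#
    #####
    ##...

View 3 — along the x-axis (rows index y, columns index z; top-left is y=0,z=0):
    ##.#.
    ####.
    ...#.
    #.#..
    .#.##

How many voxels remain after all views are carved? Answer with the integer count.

start: 5×5×5 = 125 voxels
carve view 1 (along y, XZ-mask fill 15/25): 75 voxels remain
carve view 2 (along z, XY-mask fill 19/25): 58 voxels remain
carve view 3 (along x, YZ-mask fill 13/25): 28 voxels remain

voxel count = 28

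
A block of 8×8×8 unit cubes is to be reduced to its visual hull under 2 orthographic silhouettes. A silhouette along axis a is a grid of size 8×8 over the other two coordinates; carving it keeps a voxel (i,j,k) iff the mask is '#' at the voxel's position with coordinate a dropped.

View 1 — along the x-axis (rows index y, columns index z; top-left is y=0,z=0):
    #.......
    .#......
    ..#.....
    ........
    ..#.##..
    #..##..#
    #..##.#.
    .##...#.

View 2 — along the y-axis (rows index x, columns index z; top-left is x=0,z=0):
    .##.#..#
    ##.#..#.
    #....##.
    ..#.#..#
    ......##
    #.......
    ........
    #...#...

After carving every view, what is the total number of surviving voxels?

before carving: 512 voxels (8×8×8)
after view 1 [x-axis, 17 of 64 cells solid] → remaining = 136
after view 2 [y-axis, 19 of 64 cells solid] → remaining = 43

|visual hull| = 43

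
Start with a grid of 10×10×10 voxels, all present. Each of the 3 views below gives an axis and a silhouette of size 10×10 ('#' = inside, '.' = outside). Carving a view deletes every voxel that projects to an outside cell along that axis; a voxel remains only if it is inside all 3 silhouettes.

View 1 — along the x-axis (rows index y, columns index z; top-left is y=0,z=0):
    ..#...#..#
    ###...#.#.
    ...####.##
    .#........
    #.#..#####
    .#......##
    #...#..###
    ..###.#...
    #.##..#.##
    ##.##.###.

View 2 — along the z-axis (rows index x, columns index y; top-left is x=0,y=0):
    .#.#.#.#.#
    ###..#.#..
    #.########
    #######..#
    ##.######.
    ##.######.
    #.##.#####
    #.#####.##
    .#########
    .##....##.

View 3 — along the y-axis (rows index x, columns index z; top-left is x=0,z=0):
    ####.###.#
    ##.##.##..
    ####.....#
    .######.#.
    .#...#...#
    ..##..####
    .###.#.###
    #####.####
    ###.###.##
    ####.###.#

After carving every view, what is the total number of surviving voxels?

start: 10×10×10 = 1000 voxels
V1 x: intersect with YZ mask (47 set) -- 470 left
V2 z: intersect with XY mask (72 set) -- 326 left
V3 y: intersect with XZ mask (67 set) -- 217 left

voxel count = 217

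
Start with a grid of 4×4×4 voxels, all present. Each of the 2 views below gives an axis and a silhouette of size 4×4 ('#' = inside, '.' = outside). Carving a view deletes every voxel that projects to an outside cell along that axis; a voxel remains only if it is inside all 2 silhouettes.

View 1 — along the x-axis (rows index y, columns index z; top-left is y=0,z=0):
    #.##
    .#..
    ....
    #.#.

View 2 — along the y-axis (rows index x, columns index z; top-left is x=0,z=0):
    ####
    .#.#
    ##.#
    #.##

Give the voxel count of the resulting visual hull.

17 voxels

before carving: 64 voxels (4×4×4)
after view 1 [x-axis, 6 of 16 cells solid] → remaining = 24
after view 2 [y-axis, 12 of 16 cells solid] → remaining = 17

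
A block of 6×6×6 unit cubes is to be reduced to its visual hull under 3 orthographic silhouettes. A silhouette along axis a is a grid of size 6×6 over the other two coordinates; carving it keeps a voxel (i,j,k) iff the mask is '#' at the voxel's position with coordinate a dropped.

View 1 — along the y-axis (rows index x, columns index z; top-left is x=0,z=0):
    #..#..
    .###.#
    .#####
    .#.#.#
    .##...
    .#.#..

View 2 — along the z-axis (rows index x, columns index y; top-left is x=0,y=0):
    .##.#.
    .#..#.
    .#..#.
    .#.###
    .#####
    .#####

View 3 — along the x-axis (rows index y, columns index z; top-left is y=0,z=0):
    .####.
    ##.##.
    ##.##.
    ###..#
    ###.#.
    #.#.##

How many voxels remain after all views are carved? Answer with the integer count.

before carving: 216 voxels (6×6×6)
carve view 1 (along y, XZ-mask fill 18/36): 108 voxels remain
carve view 2 (along z, XY-mask fill 21/36): 56 voxels remain
carve view 3 (along x, YZ-mask fill 24/36): 34 voxels remain

34 voxels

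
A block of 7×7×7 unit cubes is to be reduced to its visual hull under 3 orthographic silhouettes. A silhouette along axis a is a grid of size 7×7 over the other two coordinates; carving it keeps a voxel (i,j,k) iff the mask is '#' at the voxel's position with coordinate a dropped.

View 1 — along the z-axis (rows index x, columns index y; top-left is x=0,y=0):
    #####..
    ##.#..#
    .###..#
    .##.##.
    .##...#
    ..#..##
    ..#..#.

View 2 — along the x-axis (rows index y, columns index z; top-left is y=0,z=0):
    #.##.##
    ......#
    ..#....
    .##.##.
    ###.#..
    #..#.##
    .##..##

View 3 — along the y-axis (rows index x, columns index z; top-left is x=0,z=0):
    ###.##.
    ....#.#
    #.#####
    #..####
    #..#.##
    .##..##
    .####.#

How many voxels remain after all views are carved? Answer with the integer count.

remaining voxels: 44

start: 7×7×7 = 343 voxels
carve view 1 (along z, XY-mask fill 25/49): 175 voxels remain
carve view 2 (along x, YZ-mask fill 23/49): 69 voxels remain
carve view 3 (along y, XZ-mask fill 31/49): 44 voxels remain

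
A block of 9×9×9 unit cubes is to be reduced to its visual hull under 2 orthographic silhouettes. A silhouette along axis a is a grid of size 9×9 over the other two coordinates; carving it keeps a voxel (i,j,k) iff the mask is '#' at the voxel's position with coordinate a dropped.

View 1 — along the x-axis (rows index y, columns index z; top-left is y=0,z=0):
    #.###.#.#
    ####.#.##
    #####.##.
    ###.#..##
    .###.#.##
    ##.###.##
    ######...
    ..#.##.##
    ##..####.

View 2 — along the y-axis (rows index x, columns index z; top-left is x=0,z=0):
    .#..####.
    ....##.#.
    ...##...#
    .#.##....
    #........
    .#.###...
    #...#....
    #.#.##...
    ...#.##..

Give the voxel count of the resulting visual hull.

|visual hull| = 178

start: 9×9×9 = 729 voxels
carve view 1 (along x, YZ-mask fill 56/81): 504 voxels remain
carve view 2 (along y, XZ-mask fill 28/81): 178 voxels remain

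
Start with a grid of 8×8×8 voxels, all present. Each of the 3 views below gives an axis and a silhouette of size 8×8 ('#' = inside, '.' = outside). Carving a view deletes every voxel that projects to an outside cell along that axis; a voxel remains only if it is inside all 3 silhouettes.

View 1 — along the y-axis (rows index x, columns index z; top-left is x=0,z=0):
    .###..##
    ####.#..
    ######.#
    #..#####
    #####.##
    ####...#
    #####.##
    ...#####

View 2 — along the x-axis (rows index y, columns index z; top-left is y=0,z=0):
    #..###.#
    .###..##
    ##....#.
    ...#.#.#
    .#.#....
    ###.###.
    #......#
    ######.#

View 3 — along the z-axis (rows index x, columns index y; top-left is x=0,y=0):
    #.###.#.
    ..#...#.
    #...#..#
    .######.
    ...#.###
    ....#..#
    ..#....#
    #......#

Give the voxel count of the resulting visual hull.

start: 8×8×8 = 512 voxels
after view 1 [y-axis, 47 of 64 cells solid] → remaining = 376
after view 2 [x-axis, 33 of 64 cells solid] → remaining = 199
after view 3 [z-axis, 26 of 64 cells solid] → remaining = 80

remaining voxels: 80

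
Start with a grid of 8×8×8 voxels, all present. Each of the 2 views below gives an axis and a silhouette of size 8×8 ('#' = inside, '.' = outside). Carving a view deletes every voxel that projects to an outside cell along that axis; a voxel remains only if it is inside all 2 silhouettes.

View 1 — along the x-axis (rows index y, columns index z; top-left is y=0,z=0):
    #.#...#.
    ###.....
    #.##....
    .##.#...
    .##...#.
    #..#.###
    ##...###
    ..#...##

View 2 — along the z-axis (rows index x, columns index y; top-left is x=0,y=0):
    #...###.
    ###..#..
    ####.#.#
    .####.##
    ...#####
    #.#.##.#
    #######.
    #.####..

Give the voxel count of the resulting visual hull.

remaining voxels: 148

initial block: 8^3 = 512
after view 1 [x-axis, 28 of 64 cells solid] → remaining = 224
after view 2 [z-axis, 42 of 64 cells solid] → remaining = 148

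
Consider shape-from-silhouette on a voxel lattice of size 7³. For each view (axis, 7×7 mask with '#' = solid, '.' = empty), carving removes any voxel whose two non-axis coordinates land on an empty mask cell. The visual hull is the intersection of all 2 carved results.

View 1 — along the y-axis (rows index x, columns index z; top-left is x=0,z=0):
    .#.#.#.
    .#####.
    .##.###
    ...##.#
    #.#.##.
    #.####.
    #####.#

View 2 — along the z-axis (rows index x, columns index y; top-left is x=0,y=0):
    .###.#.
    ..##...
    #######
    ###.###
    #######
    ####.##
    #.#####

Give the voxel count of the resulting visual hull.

|visual hull| = 169

full grid |V| = 343
carve view 1 (along y, XZ-mask fill 31/49): 217 voxels remain
carve view 2 (along z, XY-mask fill 38/49): 169 voxels remain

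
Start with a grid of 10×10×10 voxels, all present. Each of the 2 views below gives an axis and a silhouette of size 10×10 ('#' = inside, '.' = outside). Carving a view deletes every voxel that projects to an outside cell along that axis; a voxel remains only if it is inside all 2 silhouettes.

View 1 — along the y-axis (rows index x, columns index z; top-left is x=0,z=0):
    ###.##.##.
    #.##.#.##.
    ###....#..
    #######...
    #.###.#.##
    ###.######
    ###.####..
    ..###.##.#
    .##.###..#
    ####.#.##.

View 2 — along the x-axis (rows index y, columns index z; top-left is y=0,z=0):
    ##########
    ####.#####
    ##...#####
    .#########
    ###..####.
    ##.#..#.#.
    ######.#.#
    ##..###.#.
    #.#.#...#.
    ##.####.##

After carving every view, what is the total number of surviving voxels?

initial block: 10^3 = 1000
V1 y: intersect with XZ mask (66 set) -- 660 left
V2 x: intersect with YZ mask (73 set) -- 482 left

482 voxels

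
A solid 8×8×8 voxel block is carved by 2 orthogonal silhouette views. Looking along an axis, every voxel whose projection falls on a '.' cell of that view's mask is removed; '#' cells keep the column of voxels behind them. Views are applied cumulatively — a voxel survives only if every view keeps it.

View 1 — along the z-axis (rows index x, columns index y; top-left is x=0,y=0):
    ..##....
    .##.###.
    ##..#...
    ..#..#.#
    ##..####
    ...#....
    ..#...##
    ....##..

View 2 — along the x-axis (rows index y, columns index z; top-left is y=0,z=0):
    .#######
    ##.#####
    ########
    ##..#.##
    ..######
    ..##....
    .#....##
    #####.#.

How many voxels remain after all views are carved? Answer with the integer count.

voxel count = 136

full grid |V| = 512
carve view 1 (along z, XY-mask fill 25/64): 200 voxels remain
carve view 2 (along x, YZ-mask fill 44/64): 136 voxels remain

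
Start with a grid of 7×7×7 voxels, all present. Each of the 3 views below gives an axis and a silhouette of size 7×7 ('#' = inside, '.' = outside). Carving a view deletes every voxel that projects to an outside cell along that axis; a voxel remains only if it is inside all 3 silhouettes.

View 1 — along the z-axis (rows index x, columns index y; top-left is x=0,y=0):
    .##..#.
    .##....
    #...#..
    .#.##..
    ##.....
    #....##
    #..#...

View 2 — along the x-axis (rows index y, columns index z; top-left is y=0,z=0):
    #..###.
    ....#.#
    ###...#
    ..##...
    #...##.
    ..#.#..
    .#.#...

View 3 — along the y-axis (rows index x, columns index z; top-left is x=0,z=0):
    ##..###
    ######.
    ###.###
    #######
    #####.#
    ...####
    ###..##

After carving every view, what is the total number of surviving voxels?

initial block: 7^3 = 343
V1 z: intersect with XY mask (17 set) -- 119 left
V2 x: intersect with YZ mask (19 set) -- 48 left
V3 y: intersect with XZ mask (39 set) -- 36 left

36 voxels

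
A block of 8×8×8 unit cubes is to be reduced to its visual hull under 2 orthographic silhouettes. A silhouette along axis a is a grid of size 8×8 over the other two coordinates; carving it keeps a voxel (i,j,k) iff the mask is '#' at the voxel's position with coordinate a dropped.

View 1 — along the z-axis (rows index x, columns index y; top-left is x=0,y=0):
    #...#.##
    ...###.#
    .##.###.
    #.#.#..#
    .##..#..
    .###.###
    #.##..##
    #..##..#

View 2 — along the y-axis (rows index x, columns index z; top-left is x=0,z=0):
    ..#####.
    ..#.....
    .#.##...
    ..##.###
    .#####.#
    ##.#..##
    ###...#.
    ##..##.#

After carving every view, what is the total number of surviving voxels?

initial block: 8^3 = 512
[1] z-view keeps 35 columns → grid now 280
[2] y-view keeps 34 columns → grid now 147

|visual hull| = 147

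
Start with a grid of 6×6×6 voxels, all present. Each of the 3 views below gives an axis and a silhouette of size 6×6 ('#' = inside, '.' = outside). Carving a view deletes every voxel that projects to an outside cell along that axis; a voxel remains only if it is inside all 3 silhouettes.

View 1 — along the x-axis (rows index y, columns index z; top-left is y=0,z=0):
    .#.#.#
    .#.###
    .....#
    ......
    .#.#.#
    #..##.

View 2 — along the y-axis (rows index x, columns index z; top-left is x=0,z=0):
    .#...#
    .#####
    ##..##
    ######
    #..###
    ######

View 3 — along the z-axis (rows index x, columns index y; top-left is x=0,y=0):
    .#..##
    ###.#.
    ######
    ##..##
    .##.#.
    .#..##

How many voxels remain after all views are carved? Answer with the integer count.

54 voxels

start: 6×6×6 = 216 voxels
carve view 1 (along x, YZ-mask fill 14/36): 84 voxels remain
carve view 2 (along y, XZ-mask fill 27/36): 69 voxels remain
carve view 3 (along z, XY-mask fill 23/36): 54 voxels remain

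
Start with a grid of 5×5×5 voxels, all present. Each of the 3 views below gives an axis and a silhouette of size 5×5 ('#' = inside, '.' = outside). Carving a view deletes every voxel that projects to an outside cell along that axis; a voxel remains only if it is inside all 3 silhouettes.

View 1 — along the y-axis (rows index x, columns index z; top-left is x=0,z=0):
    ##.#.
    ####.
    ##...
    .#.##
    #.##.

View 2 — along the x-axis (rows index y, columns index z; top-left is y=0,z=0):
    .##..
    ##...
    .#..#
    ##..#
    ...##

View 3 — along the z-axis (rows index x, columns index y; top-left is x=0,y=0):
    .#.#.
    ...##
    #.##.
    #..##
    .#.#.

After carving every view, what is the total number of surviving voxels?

remaining voxels: 18

full grid |V| = 125
  1. axis=1 (XZ plane), |mask|=15  ⇒  voxels=75
  2. axis=0 (YZ plane), |mask|=11  ⇒  voxels=33
  3. axis=2 (XY plane), |mask|=12  ⇒  voxels=18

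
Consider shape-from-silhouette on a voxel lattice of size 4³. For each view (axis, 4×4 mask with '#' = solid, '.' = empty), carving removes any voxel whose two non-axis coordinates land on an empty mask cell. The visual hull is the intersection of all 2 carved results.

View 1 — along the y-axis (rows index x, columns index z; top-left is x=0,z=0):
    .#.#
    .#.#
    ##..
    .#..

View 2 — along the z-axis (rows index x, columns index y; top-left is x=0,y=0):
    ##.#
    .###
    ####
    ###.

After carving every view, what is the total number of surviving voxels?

remaining voxels: 23

before carving: 64 voxels (4×4×4)
carve view 1 (along y, XZ-mask fill 7/16): 28 voxels remain
carve view 2 (along z, XY-mask fill 13/16): 23 voxels remain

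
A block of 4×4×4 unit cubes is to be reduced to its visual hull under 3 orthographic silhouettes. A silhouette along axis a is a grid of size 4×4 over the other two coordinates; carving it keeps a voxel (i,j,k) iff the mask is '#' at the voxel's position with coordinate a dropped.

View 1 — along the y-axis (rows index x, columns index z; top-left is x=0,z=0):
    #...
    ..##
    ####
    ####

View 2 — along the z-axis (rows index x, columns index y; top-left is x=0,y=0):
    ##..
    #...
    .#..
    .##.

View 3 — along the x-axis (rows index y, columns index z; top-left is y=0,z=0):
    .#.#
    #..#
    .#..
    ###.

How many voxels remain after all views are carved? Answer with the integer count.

|visual hull| = 7

before carving: 64 voxels (4×4×4)
after view 1 [y-axis, 11 of 16 cells solid] → remaining = 44
after view 2 [z-axis, 6 of 16 cells solid] → remaining = 16
after view 3 [x-axis, 8 of 16 cells solid] → remaining = 7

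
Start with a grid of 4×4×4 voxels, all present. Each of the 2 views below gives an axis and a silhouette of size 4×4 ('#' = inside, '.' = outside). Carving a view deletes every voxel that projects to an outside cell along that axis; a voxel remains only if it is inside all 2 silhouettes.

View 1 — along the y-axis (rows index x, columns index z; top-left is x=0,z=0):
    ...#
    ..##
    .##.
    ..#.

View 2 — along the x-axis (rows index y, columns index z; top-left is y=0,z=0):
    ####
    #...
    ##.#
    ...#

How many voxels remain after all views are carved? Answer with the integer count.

start: 4×4×4 = 64 voxels
carve view 1 (along y, XZ-mask fill 6/16): 24 voxels remain
carve view 2 (along x, YZ-mask fill 9/16): 11 voxels remain

11 voxels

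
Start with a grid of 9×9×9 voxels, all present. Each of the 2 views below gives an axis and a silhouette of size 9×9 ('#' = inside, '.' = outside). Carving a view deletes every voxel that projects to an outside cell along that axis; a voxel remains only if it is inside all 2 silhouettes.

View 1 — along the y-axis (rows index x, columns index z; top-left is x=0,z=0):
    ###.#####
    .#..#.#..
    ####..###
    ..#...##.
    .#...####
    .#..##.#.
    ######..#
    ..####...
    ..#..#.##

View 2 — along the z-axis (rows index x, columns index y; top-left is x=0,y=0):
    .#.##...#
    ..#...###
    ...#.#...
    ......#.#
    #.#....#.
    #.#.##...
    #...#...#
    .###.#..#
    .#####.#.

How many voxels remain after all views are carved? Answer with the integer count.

|visual hull| = 160

start: 9×9×9 = 729 voxels
after view 1 [y-axis, 45 of 81 cells solid] → remaining = 405
after view 2 [z-axis, 33 of 81 cells solid] → remaining = 160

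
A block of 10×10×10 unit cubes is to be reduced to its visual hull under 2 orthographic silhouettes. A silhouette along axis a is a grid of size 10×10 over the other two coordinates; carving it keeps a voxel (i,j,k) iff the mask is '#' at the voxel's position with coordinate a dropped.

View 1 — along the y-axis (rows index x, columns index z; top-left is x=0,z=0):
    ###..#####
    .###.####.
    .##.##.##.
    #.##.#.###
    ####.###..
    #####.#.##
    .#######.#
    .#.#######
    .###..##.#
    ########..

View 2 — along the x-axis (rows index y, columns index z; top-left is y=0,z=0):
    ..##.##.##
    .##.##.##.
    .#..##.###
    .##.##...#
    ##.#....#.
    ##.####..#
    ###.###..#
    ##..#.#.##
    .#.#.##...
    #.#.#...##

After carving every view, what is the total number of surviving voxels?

before carving: 1000 voxels (10×10×10)
carve view 1 (along y, XZ-mask fill 73/100): 730 voxels remain
carve view 2 (along x, YZ-mask fill 56/100): 401 voxels remain

remaining voxels: 401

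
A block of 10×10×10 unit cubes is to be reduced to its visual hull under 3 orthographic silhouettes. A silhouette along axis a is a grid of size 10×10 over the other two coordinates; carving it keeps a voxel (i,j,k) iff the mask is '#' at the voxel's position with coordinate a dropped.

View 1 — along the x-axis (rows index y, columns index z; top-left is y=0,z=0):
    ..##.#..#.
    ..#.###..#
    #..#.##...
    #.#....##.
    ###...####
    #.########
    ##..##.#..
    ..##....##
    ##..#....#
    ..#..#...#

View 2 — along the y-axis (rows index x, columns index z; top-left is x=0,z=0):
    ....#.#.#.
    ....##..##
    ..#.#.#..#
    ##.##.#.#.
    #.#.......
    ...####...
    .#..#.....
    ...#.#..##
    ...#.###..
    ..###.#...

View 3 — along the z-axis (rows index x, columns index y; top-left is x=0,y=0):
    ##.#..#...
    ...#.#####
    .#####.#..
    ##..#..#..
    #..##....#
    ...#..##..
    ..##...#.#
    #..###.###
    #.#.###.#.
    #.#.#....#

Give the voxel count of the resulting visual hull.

full grid |V| = 1000
[1] x-view keeps 49 columns → grid now 490
[2] y-view keeps 37 columns → grid now 177
[3] z-view keeps 48 columns → grid now 88

voxel count = 88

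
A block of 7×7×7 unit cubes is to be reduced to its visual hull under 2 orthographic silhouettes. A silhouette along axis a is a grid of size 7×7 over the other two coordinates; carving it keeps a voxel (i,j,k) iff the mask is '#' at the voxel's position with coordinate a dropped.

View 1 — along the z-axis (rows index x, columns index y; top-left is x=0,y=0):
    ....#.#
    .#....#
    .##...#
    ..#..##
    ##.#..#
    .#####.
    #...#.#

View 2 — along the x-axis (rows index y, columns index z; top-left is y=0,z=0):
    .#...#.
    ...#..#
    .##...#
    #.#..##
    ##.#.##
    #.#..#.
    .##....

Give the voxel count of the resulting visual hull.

voxel count = 62

initial block: 7^3 = 343
carve view 1 (along z, XY-mask fill 22/49): 154 voxels remain
carve view 2 (along x, YZ-mask fill 21/49): 62 voxels remain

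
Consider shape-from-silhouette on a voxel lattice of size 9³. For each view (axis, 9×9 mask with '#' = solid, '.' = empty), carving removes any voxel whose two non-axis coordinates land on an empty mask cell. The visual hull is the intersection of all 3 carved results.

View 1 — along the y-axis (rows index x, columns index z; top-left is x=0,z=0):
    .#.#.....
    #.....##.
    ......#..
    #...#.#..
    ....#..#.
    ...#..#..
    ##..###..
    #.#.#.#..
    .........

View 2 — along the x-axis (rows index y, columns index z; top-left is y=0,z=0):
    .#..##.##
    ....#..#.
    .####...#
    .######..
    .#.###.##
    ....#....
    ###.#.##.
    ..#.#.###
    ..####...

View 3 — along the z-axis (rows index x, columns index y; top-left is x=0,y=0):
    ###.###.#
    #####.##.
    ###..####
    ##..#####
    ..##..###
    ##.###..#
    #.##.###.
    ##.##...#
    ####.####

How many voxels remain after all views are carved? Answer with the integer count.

voxel count = 63

full grid |V| = 729
[1] y-view keeps 22 columns → grid now 198
[2] x-view keeps 40 columns → grid now 95
[3] z-view keeps 58 columns → grid now 63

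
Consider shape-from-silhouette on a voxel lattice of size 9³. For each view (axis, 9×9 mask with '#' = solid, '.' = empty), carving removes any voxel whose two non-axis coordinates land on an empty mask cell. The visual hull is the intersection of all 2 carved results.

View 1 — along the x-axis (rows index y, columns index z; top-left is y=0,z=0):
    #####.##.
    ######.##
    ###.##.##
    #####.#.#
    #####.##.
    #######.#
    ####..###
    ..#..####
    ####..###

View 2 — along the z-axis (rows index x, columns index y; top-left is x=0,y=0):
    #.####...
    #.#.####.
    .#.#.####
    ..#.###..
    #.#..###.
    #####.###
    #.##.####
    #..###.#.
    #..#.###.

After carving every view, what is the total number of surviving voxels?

before carving: 729 voxels (9×9×9)
after view 1 [x-axis, 63 of 81 cells solid] → remaining = 567
after view 2 [z-axis, 51 of 81 cells solid] → remaining = 353

353 voxels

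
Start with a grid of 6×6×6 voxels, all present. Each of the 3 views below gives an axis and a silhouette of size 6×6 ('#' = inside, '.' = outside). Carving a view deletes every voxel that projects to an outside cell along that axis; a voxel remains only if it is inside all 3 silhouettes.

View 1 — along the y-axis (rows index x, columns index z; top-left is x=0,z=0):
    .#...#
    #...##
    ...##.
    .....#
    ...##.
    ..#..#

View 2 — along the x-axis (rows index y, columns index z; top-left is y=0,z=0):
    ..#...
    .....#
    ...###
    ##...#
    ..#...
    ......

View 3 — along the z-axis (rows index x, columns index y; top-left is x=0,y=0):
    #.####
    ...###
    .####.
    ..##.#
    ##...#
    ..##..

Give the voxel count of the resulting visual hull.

remaining voxels: 11

start: 6×6×6 = 216 voxels
  1. axis=1 (XZ plane), |mask|=12  ⇒  voxels=72
  2. axis=0 (YZ plane), |mask|=9  ⇒  voxels=21
  3. axis=2 (XY plane), |mask|=20  ⇒  voxels=11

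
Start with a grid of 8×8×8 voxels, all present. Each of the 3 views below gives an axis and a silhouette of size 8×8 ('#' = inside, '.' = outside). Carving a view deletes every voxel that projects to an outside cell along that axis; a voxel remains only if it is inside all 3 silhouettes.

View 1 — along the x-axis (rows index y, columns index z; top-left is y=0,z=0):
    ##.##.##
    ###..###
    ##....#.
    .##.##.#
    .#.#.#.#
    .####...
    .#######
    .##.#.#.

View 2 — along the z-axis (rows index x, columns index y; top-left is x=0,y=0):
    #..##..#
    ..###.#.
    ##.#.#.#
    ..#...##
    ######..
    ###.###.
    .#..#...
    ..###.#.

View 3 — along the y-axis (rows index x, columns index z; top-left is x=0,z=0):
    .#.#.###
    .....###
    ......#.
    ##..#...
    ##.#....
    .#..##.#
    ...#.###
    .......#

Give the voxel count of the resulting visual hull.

initial block: 8^3 = 512
V1 x: intersect with YZ mask (39 set) -- 312 left
V2 z: intersect with XY mask (34 set) -- 164 left
V3 y: intersect with XZ mask (24 set) -- 67 left

|visual hull| = 67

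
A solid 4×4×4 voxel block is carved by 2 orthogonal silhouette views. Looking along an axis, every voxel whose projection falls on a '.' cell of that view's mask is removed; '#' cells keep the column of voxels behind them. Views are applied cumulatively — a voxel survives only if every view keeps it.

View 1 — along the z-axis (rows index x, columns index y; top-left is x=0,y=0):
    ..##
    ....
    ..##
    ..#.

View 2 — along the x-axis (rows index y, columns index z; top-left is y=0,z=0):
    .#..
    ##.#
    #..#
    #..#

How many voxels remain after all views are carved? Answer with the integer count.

remaining voxels: 10

before carving: 64 voxels (4×4×4)
  1. axis=2 (XY plane), |mask|=5  ⇒  voxels=20
  2. axis=0 (YZ plane), |mask|=8  ⇒  voxels=10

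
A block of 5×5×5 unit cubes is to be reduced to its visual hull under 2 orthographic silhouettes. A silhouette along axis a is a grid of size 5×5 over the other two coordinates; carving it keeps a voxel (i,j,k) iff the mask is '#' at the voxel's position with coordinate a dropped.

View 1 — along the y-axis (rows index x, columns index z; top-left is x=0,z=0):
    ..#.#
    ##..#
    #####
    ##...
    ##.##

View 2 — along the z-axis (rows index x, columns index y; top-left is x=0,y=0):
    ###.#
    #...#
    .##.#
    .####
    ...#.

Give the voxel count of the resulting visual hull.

remaining voxels: 41

full grid |V| = 125
  1. axis=1 (XZ plane), |mask|=16  ⇒  voxels=80
  2. axis=2 (XY plane), |mask|=14  ⇒  voxels=41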